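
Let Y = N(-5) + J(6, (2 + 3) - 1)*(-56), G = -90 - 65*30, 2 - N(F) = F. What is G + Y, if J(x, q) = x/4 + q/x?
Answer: -6463/3 ≈ -2154.3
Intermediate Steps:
N(F) = 2 - F
J(x, q) = x/4 + q/x (J(x, q) = x*(¼) + q/x = x/4 + q/x)
G = -2040 (G = -90 - 1950 = -2040)
Y = -343/3 (Y = (2 - 1*(-5)) + ((¼)*6 + ((2 + 3) - 1)/6)*(-56) = (2 + 5) + (3/2 + (5 - 1)*(⅙))*(-56) = 7 + (3/2 + 4*(⅙))*(-56) = 7 + (3/2 + ⅔)*(-56) = 7 + (13/6)*(-56) = 7 - 364/3 = -343/3 ≈ -114.33)
G + Y = -2040 - 343/3 = -6463/3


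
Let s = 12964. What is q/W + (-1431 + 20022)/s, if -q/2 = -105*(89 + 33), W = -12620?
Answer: -4875963/8180284 ≈ -0.59606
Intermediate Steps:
q = 25620 (q = -(-210)*(89 + 33) = -(-210)*122 = -2*(-12810) = 25620)
q/W + (-1431 + 20022)/s = 25620/(-12620) + (-1431 + 20022)/12964 = 25620*(-1/12620) + 18591*(1/12964) = -1281/631 + 18591/12964 = -4875963/8180284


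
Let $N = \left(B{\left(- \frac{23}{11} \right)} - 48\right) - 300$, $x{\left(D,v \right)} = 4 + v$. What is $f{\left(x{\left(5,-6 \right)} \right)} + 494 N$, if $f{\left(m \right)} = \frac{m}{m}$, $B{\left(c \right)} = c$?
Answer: $- \frac{1902383}{11} \approx -1.7294 \cdot 10^{5}$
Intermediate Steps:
$N = - \frac{3851}{11}$ ($N = \left(- \frac{23}{11} - 48\right) - 300 = - \frac{551}{11} - 300 = - \frac{3851}{11} \approx -350.09$)
$f{\left(m \right)} = 1$
$f{\left(x{\left(5,-6 \right)} \right)} + 494 N = 1 + 494 \left(- \frac{3851}{11}\right) = 1 - \frac{1902394}{11} = - \frac{1902383}{11}$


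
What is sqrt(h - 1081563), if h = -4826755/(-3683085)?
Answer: 2*I*sqrt(2994185474322915)/105231 ≈ 1040.0*I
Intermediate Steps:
h = 965351/736617 (h = -4826755*(-1/3683085) = 965351/736617 ≈ 1.3105)
sqrt(h - 1081563) = sqrt(965351/736617 - 1081563) = sqrt(-796696727020/736617) = 2*I*sqrt(2994185474322915)/105231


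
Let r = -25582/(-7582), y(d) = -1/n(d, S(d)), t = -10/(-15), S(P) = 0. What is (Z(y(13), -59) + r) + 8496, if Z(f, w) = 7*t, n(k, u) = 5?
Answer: 96716455/11373 ≈ 8504.0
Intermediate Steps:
t = ⅔ (t = -10*(-1/15) = ⅔ ≈ 0.66667)
y(d) = -⅕ (y(d) = -1/5 = -1*⅕ = -⅕)
Z(f, w) = 14/3 (Z(f, w) = 7*(⅔) = 14/3)
r = 12791/3791 (r = -25582*(-1/7582) = 12791/3791 ≈ 3.3740)
(Z(y(13), -59) + r) + 8496 = (14/3 + 12791/3791) + 8496 = 91447/11373 + 8496 = 96716455/11373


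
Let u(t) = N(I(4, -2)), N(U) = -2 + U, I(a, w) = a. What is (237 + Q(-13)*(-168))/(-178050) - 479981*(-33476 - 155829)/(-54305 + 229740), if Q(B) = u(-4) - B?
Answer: 1078541500744557/2082413450 ≈ 5.1793e+5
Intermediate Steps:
u(t) = 2 (u(t) = -2 + 4 = 2)
Q(B) = 2 - B
(237 + Q(-13)*(-168))/(-178050) - 479981*(-33476 - 155829)/(-54305 + 229740) = (237 + (2 - 1*(-13))*(-168))/(-178050) - 479981*(-33476 - 155829)/(-54305 + 229740) = (237 + (2 + 13)*(-168))*(-1/178050) - 479981/(175435/(-189305)) = (237 + 15*(-168))*(-1/178050) - 479981/(175435*(-1/189305)) = (237 - 2520)*(-1/178050) - 479981/(-35087/37861) = -2283*(-1/178050) - 479981*(-37861/35087) = 761/59350 + 18172560641/35087 = 1078541500744557/2082413450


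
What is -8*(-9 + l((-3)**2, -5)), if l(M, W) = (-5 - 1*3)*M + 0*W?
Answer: 648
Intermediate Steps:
l(M, W) = -8*M (l(M, W) = (-5 - 3)*M + 0 = -8*M + 0 = -8*M)
-8*(-9 + l((-3)**2, -5)) = -8*(-9 - 8*(-3)**2) = -8*(-9 - 8*9) = -8*(-9 - 72) = -8*(-81) = 648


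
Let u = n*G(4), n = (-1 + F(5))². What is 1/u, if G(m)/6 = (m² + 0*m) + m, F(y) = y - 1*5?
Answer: 1/120 ≈ 0.0083333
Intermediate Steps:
F(y) = -5 + y (F(y) = y - 5 = -5 + y)
G(m) = 6*m + 6*m² (G(m) = 6*((m² + 0*m) + m) = 6*((m² + 0) + m) = 6*(m² + m) = 6*(m + m²) = 6*m + 6*m²)
n = 1 (n = (-1 + (-5 + 5))² = (-1 + 0)² = (-1)² = 1)
u = 120 (u = 1*(6*4*(1 + 4)) = 1*(6*4*5) = 1*120 = 120)
1/u = 1/120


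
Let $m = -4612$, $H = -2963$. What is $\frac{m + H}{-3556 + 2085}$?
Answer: $\frac{7575}{1471} \approx 5.1496$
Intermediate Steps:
$\frac{m + H}{-3556 + 2085} = \frac{-4612 - 2963}{-3556 + 2085} = - \frac{7575}{-1471} = \left(-7575\right) \left(- \frac{1}{1471}\right) = \frac{7575}{1471}$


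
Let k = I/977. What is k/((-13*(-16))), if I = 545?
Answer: 545/203216 ≈ 0.0026819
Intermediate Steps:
k = 545/977 ≈ 0.55783
k/((-13*(-16))) = 545/(977*((-13*(-16)))) = (545/977)/208 = (545/977)*(1/208) = 545/203216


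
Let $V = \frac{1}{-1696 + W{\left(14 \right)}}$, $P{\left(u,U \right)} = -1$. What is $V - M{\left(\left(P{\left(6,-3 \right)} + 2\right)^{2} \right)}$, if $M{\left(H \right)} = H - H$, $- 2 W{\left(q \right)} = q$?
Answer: $- \frac{1}{1703} \approx -0.0005872$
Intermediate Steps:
$W{\left(q \right)} = - \frac{q}{2}$
$M{\left(H \right)} = 0$
$V = - \frac{1}{1703}$ ($V = \frac{1}{-1696 - 7} = \frac{1}{-1703} = - \frac{1}{1703} \approx -0.0005872$)
$V - M{\left(\left(P{\left(6,-3 \right)} + 2\right)^{2} \right)} = - \frac{1}{1703} - 0 = - \frac{1}{1703} + 0 = - \frac{1}{1703}$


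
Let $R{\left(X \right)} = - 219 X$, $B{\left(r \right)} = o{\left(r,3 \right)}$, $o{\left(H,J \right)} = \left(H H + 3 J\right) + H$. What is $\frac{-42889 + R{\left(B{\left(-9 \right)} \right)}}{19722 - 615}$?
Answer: $- \frac{60628}{19107} \approx -3.1731$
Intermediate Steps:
$o{\left(H,J \right)} = H + H^{2} + 3 J$ ($o{\left(H,J \right)} = \left(H^{2} + 3 J\right) + H = H + H^{2} + 3 J$)
$B{\left(r \right)} = 9 + r + r^{2}$ ($B{\left(r \right)} = r + r^{2} + 3 \cdot 3 = r + r^{2} + 9 = 9 + r + r^{2}$)
$\frac{-42889 + R{\left(B{\left(-9 \right)} \right)}}{19722 - 615} = \frac{-42889 - 219 \left(9 - 9 + \left(-9\right)^{2}\right)}{19722 - 615} = \frac{-42889 - 219 \left(9 - 9 + 81\right)}{19107} = \left(-42889 - 17739\right) \frac{1}{19107} = \left(-60628\right) \frac{1}{19107} = - \frac{60628}{19107}$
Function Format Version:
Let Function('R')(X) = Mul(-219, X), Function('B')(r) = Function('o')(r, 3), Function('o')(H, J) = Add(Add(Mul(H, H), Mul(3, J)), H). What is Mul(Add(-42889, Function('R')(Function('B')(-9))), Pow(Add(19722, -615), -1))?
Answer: Rational(-60628, 19107) ≈ -3.1731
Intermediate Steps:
Function('o')(H, J) = Add(H, Pow(H, 2), Mul(3, J)) (Function('o')(H, J) = Add(Add(Pow(H, 2), Mul(3, J)), H) = Add(H, Pow(H, 2), Mul(3, J)))
Function('B')(r) = Add(9, r, Pow(r, 2)) (Function('B')(r) = Add(r, Pow(r, 2), Mul(3, 3)) = Add(r, Pow(r, 2), 9) = Add(9, r, Pow(r, 2)))
Mul(Add(-42889, Function('R')(Function('B')(-9))), Pow(Add(19722, -615), -1)) = Mul(Add(-42889, Mul(-219, Add(9, -9, Pow(-9, 2)))), Pow(Add(19722, -615), -1)) = Mul(Add(-42889, Mul(-219, Add(9, -9, 81))), Pow(19107, -1)) = Mul(Add(-42889, Mul(-219, 81)), Rational(1, 19107)) = Mul(Add(-42889, -17739), Rational(1, 19107)) = Mul(-60628, Rational(1, 19107)) = Rational(-60628, 19107)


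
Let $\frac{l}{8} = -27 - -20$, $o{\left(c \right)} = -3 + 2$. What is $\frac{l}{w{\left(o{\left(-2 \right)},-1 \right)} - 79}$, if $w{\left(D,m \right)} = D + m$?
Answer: $\frac{56}{81} \approx 0.69136$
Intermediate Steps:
$o{\left(c \right)} = -1$
$l = -56$ ($l = 8 \left(-27 - -20\right) = 8 \left(-27 + 20\right) = 8 \left(-7\right) = -56$)
$\frac{l}{w{\left(o{\left(-2 \right)},-1 \right)} - 79} = \frac{1}{\left(-1 - 1\right) - 79} \left(-56\right) = \frac{1}{-2 - 79} \left(-56\right) = \frac{1}{-81} \left(-56\right) = \left(- \frac{1}{81}\right) \left(-56\right) = \frac{56}{81}$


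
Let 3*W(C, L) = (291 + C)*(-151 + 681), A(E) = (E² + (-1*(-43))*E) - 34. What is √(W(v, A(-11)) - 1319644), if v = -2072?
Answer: I*√14708586/3 ≈ 1278.4*I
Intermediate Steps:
A(E) = -34 + E² + 43*E (A(E) = (E² + 43*E) - 34 = -34 + E² + 43*E)
W(C, L) = 51410 + 530*C/3 (W(C, L) = ((291 + C)*(-151 + 681))/3 = ((291 + C)*530)/3 = (154230 + 530*C)/3 = 51410 + 530*C/3)
√(W(v, A(-11)) - 1319644) = √((51410 + (530/3)*(-2072)) - 1319644) = √((51410 - 1098160/3) - 1319644) = √(-943930/3 - 1319644) = √(-4902862/3) = I*√14708586/3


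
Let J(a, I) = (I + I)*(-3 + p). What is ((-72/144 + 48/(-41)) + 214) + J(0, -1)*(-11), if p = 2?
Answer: 15607/82 ≈ 190.33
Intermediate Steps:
J(a, I) = -2*I (J(a, I) = (I + I)*(-3 + 2) = (2*I)*(-1) = -2*I)
((-72/144 + 48/(-41)) + 214) + J(0, -1)*(-11) = ((-72/144 + 48/(-41)) + 214) - 2*(-1)*(-11) = ((-72*1/144 + 48*(-1/41)) + 214) + 2*(-11) = ((-½ - 48/41) + 214) - 22 = (-137/82 + 214) - 22 = 17411/82 - 22 = 15607/82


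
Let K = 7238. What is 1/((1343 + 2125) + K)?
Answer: 1/10706 ≈ 9.3406e-5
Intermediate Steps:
1/((1343 + 2125) + K) = 1/((1343 + 2125) + 7238) = 1/(3468 + 7238) = 1/10706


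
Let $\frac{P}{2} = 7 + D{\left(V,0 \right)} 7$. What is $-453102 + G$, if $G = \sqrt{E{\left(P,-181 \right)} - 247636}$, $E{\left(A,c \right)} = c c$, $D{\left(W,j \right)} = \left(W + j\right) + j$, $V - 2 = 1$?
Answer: $-453102 + 15 i \sqrt{955} \approx -4.531 \cdot 10^{5} + 463.55 i$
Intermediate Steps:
$V = 3$ ($V = 2 + 1 = 3$)
$D{\left(W,j \right)} = W + 2 j$
$P = 56$ ($P = 2 \left(7 + \left(3 + 2 \cdot 0\right) 7\right) = 2 \left(7 + \left(3 + 0\right) 7\right) = 2 \left(7 + 3 \cdot 7\right) = 2 \left(7 + 21\right) = 2 \cdot 28 = 56$)
$E{\left(A,c \right)} = c^{2}$
$G = 15 i \sqrt{955}$ ($G = \sqrt{\left(-181\right)^{2} - 247636} = \sqrt{32761 - 247636} = \sqrt{-214875} = 15 i \sqrt{955} \approx 463.55 i$)
$-453102 + G = -453102 + 15 i \sqrt{955}$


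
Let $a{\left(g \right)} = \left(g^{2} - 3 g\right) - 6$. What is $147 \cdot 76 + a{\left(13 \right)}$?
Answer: $11296$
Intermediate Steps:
$a{\left(g \right)} = -6 + g^{2} - 3 g$
$147 \cdot 76 + a{\left(13 \right)} = 147 \cdot 76 - \left(45 - 169\right) = 11172 - -124 = 11172 + 124 = 11296$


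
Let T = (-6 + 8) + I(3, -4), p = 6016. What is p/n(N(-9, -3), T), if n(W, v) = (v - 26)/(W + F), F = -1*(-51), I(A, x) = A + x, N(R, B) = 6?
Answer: -342912/25 ≈ -13716.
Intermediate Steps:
T = 1 (T = (-6 + 8) + (3 - 4) = 2 - 1 = 1)
F = 51
n(W, v) = (-26 + v)/(51 + W) (n(W, v) = (v - 26)/(W + 51) = (-26 + v)/(51 + W))
p/n(N(-9, -3), T) = 6016/(((-26 + 1)/(51 + 6))) = 6016/((-25/57)) = 6016/(((1/57)*(-25))) = 6016/(-25/57) = 6016*(-57/25) = -342912/25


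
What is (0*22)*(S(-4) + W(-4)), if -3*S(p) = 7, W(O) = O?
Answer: 0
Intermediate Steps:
S(p) = -7/3 (S(p) = -⅓*7 = -7/3)
(0*22)*(S(-4) + W(-4)) = (0*22)*(-7/3 - 4) = 0*(-19/3) = 0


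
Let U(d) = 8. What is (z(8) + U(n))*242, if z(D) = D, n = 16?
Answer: 3872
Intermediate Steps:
(z(8) + U(n))*242 = (8 + 8)*242 = 16*242 = 3872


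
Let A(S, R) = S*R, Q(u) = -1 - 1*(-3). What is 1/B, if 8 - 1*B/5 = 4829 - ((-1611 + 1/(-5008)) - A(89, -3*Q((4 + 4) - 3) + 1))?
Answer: -5008/149914485 ≈ -3.3406e-5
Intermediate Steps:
Q(u) = 2 (Q(u) = -1 + 3 = 2)
A(S, R) = R*S
B = -149914485/5008 (B = 40 - 5*(4829 - ((-1611 + 1/(-5008)) - (-3*2 + 1)*89)) = 40 - 5*(4829 - ((-1611 - 1/5008) - (-6 + 1)*89)) = 40 - 5*(4829 - (-8067889/5008 - (-5)*89)) = 40 - 5*(4829 - (-8067889/5008 - 1*(-445))) = 40 - 5*(4829 - (-8067889/5008 + 445)) = 40 - 5*(4829 - 1*(-5839329/5008)) = 40 - 5*(4829 + 5839329/5008) = 40 - 5*30022961/5008 = 40 - 150114805/5008 = -149914485/5008 ≈ -29935.)
1/B = 1/(-149914485/5008) = -5008/149914485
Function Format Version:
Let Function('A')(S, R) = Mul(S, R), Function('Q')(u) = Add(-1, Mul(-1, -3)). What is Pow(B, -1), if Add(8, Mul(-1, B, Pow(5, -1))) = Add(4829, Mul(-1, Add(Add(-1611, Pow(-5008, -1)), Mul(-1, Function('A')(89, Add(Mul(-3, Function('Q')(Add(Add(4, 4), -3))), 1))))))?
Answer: Rational(-5008, 149914485) ≈ -3.3406e-5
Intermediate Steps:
Function('Q')(u) = 2 (Function('Q')(u) = Add(-1, 3) = 2)
Function('A')(S, R) = Mul(R, S)
B = Rational(-149914485, 5008) (B = Add(40, Mul(-5, Add(4829, Mul(-1, Add(Add(-1611, Pow(-5008, -1)), Mul(-1, Mul(Add(Mul(-3, 2), 1), 89))))))) = Add(40, Mul(-5, Add(4829, Mul(-1, Add(Add(-1611, Rational(-1, 5008)), Mul(-1, Mul(Add(-6, 1), 89))))))) = Add(40, Mul(-5, Add(4829, Mul(-1, Add(Rational(-8067889, 5008), Mul(-1, Mul(-5, 89))))))) = Add(40, Mul(-5, Add(4829, Mul(-1, Add(Rational(-8067889, 5008), Mul(-1, -445)))))) = Add(40, Mul(-5, Add(4829, Mul(-1, Add(Rational(-8067889, 5008), 445))))) = Add(40, Mul(-5, Add(4829, Mul(-1, Rational(-5839329, 5008))))) = Add(40, Mul(-5, Add(4829, Rational(5839329, 5008)))) = Add(40, Mul(-5, Rational(30022961, 5008))) = Add(40, Rational(-150114805, 5008)) = Rational(-149914485, 5008) ≈ -29935.)
Pow(B, -1) = Pow(Rational(-149914485, 5008), -1) = Rational(-5008, 149914485)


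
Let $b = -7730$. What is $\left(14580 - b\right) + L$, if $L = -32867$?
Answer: $-10557$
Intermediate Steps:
$\left(14580 - b\right) + L = \left(14580 - -7730\right) - 32867 = \left(14580 + 7730\right) - 32867 = 22310 - 32867 = -10557$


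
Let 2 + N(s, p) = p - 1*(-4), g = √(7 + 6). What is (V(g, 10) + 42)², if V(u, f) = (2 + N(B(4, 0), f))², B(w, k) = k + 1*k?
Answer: 56644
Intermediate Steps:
g = √13 ≈ 3.6056
B(w, k) = 2*k (B(w, k) = k + k = 2*k)
N(s, p) = 2 + p (N(s, p) = -2 + (p - 1*(-4)) = -2 + (p + 4) = -2 + (4 + p) = 2 + p)
V(u, f) = (4 + f)² (V(u, f) = (2 + (2 + f))² = (4 + f)²)
(V(g, 10) + 42)² = ((4 + 10)² + 42)² = (14² + 42)² = (196 + 42)² = 238² = 56644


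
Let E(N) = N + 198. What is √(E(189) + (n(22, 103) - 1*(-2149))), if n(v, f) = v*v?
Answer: 2*√755 ≈ 54.955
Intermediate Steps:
n(v, f) = v²
E(N) = 198 + N
√(E(189) + (n(22, 103) - 1*(-2149))) = √((198 + 189) + (22² - 1*(-2149))) = √(387 + (484 + 2149)) = √(387 + 2633) = √3020 = 2*√755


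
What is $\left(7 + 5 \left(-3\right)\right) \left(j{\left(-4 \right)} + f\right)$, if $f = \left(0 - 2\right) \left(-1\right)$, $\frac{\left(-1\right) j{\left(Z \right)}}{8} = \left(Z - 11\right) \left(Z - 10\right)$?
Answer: $13424$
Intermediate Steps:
$j{\left(Z \right)} = - 8 \left(-11 + Z\right) \left(-10 + Z\right)$ ($j{\left(Z \right)} = - 8 \left(Z - 11\right) \left(Z - 10\right) = - 8 \left(-11 + Z\right) \left(-10 + Z\right)$)
$f = 2$ ($f = \left(-2\right) \left(-1\right) = 2$)
$\left(7 + 5 \left(-3\right)\right) \left(j{\left(-4 \right)} + f\right) = \left(7 + 5 \left(-3\right)\right) \left(\left(-880 - 8 \left(-4\right)^{2} + 168 \left(-4\right)\right) + 2\right) = \left(7 - 15\right) \left(\left(-880 - 128 - 672\right) + 2\right) = - 8 \left(\left(-880 - 128 - 672\right) + 2\right) = - 8 \left(-1680 + 2\right) = \left(-8\right) \left(-1678\right) = 13424$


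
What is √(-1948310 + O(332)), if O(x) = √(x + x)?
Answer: √(-1948310 + 2*√166) ≈ 1395.8*I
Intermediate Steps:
O(x) = √2*√x (O(x) = √(2*x) = √2*√x)
√(-1948310 + O(332)) = √(-1948310 + √2*√332) = √(-1948310 + √2*(2*√83)) = √(-1948310 + 2*√166)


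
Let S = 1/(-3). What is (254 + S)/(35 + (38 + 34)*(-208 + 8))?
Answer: -761/43095 ≈ -0.017659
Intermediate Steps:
S = -⅓ ≈ -0.33333
(254 + S)/(35 + (38 + 34)*(-208 + 8)) = (254 - ⅓)/(35 + (38 + 34)*(-208 + 8)) = 761/(3*(35 + 72*(-200))) = 761/(3*(35 - 14400)) = (761/3)/(-14365) = (761/3)*(-1/14365) = -761/43095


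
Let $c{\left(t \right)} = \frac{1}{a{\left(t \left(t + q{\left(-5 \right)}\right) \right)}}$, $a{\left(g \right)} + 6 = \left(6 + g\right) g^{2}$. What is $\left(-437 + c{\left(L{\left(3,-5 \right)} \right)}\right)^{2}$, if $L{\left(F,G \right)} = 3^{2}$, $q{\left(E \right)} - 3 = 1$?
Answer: $\frac{541394011252473856}{2834983755081} \approx 1.9097 \cdot 10^{5}$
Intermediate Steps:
$q{\left(E \right)} = 4$ ($q{\left(E \right)} = 3 + 1 = 4$)
$a{\left(g \right)} = -6 + g^{2} \left(6 + g\right)$ ($a{\left(g \right)} = -6 + \left(6 + g\right) g^{2} = -6 + g^{2} \left(6 + g\right)$)
$L{\left(F,G \right)} = 9$
$c{\left(t \right)} = \frac{1}{-6 + t^{3} \left(4 + t\right)^{3} + 6 t^{2} \left(4 + t\right)^{2}}$ ($c{\left(t \right)} = \frac{1}{-6 + \left(t \left(t + 4\right)\right)^{3} + 6 \left(t \left(t + 4\right)\right)^{2}} = \frac{1}{-6 + \left(t \left(4 + t\right)\right)^{3} + 6 \left(t \left(4 + t\right)\right)^{2}} = \frac{1}{-6 + t^{3} \left(4 + t\right)^{3} + 6 t^{2} \left(4 + t\right)^{2}}$)
$\left(-437 + c{\left(L{\left(3,-5 \right)} \right)}\right)^{2} = \left(-437 + \frac{1}{-6 + 9^{3} \left(4 + 9\right)^{3} + 6 \cdot 9^{2} \left(4 + 9\right)^{2}}\right)^{2} = \left(-437 + \frac{1}{-6 + 729 \cdot 13^{3} + 6 \cdot 81 \cdot 13^{2}}\right)^{2} = \left(-437 + \frac{1}{-6 + 729 \cdot 2197 + 6 \cdot 81 \cdot 169}\right)^{2} = \left(-437 + \frac{1}{-6 + 1601613 + 82134}\right)^{2} = \left(-437 + \frac{1}{1683741}\right)^{2} = \left(- \frac{735794816}{1683741}\right)^{2} = \frac{541394011252473856}{2834983755081}$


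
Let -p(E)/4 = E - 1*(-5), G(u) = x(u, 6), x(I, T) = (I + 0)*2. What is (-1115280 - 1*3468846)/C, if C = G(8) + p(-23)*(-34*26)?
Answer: 2292063/31816 ≈ 72.041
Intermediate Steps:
x(I, T) = 2*I (x(I, T) = I*2 = 2*I)
G(u) = 2*u
p(E) = -20 - 4*E (p(E) = -4*(E - 1*(-5)) = -4*(E + 5) = -4*(5 + E) = -20 - 4*E)
C = -63632 (C = 2*8 + (-20 - 4*(-23))*(-34*26) = 16 + (-20 + 92)*(-884) = 16 + 72*(-884) = 16 - 63648 = -63632)
(-1115280 - 1*3468846)/C = (-1115280 - 1*3468846)/(-63632) = (-1115280 - 3468846)*(-1/63632) = -4584126*(-1/63632) = 2292063/31816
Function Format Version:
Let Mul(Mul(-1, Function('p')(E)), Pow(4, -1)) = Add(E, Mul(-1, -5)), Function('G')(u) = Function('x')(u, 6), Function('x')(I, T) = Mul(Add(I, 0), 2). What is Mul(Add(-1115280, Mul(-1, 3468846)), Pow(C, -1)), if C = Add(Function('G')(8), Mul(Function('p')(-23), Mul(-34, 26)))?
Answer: Rational(2292063, 31816) ≈ 72.041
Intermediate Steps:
Function('x')(I, T) = Mul(2, I) (Function('x')(I, T) = Mul(I, 2) = Mul(2, I))
Function('G')(u) = Mul(2, u)
Function('p')(E) = Add(-20, Mul(-4, E)) (Function('p')(E) = Mul(-4, Add(E, Mul(-1, -5))) = Mul(-4, Add(E, 5)) = Mul(-4, Add(5, E)) = Add(-20, Mul(-4, E)))
C = -63632 (C = Add(Mul(2, 8), Mul(Add(-20, Mul(-4, -23)), Mul(-34, 26))) = Add(16, Mul(Add(-20, 92), -884)) = Add(16, Mul(72, -884)) = Add(16, -63648) = -63632)
Mul(Add(-1115280, Mul(-1, 3468846)), Pow(C, -1)) = Mul(Add(-1115280, Mul(-1, 3468846)), Pow(-63632, -1)) = Mul(Add(-1115280, -3468846), Rational(-1, 63632)) = Mul(-4584126, Rational(-1, 63632)) = Rational(2292063, 31816)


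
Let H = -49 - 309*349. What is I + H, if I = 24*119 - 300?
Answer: -105334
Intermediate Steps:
H = -107890 (H = -49 - 107841 = -107890)
I = 2556 (I = 2856 - 300 = 2556)
I + H = 2556 - 107890 = -105334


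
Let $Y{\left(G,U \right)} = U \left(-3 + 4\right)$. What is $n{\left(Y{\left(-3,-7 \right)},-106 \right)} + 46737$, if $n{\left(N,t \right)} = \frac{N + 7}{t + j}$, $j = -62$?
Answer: $46737$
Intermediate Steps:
$Y{\left(G,U \right)} = U$ ($Y{\left(G,U \right)} = U 1 = U$)
$n{\left(N,t \right)} = \frac{7 + N}{-62 + t}$ ($n{\left(N,t \right)} = \frac{N + 7}{t - 62} = \frac{7 + N}{-62 + t}$)
$n{\left(Y{\left(-3,-7 \right)},-106 \right)} + 46737 = \frac{7 - 7}{-62 - 106} + 46737 = \frac{1}{-168} \cdot 0 + 46737 = \left(- \frac{1}{168}\right) 0 + 46737 = 0 + 46737 = 46737$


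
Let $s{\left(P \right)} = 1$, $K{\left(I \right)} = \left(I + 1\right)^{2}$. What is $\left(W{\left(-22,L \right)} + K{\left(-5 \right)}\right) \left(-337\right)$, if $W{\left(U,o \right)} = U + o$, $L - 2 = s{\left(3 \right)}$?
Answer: $1011$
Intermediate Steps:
$K{\left(I \right)} = \left(1 + I\right)^{2}$
$L = 3$ ($L = 2 + 1 = 3$)
$\left(W{\left(-22,L \right)} + K{\left(-5 \right)}\right) \left(-337\right) = \left(\left(-22 + 3\right) + \left(1 - 5\right)^{2}\right) \left(-337\right) = \left(-19 + \left(-4\right)^{2}\right) \left(-337\right) = \left(-19 + 16\right) \left(-337\right) = \left(-3\right) \left(-337\right) = 1011$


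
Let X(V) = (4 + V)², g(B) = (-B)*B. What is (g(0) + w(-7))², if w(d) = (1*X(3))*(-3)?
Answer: 21609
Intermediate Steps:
g(B) = -B²
w(d) = -147 (w(d) = (1*(4 + 3)²)*(-3) = (1*7²)*(-3) = (1*49)*(-3) = 49*(-3) = -147)
(g(0) + w(-7))² = (-1*0² - 147)² = (-1*0 - 147)² = (0 - 147)² = (-147)² = 21609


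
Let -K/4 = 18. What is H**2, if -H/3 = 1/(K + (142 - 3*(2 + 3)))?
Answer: 9/3025 ≈ 0.0029752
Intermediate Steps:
K = -72 (K = -4*18 = -72)
H = -3/55 (H = -3/(-72 + (142 - 3*(2 + 3))) = -3/(-72 + (142 - 3*5)) = -3/(-72 + (142 - 1*15)) = -3/(-72 + (142 - 15)) = -3/(-72 + 127) = -3/55 ≈ -0.054545)
H**2 = (-3/55)**2 = 9/3025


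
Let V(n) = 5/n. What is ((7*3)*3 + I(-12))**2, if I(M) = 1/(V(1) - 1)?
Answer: 64009/16 ≈ 4000.6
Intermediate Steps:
I(M) = 1/4 (I(M) = 1/(5/1 - 1) = 1/(5*1 - 1) = 1/(5 - 1) = 1/4)
((7*3)*3 + I(-12))**2 = ((7*3)*3 + 1/4)**2 = (21*3 + 1/4)**2 = (63 + 1/4)**2 = (253/4)**2 = 64009/16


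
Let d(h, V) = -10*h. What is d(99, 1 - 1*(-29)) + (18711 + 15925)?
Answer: 33646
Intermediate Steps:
d(99, 1 - 1*(-29)) + (18711 + 15925) = -10*99 + (18711 + 15925) = -990 + 34636 = 33646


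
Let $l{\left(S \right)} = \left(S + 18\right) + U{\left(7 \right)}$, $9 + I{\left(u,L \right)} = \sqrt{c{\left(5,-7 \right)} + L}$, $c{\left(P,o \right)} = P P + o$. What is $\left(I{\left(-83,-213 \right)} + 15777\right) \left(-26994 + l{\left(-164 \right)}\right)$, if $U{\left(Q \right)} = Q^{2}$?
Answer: $-427170888 - 27091 i \sqrt{195} \approx -4.2717 \cdot 10^{8} - 3.7831 \cdot 10^{5} i$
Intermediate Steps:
$c{\left(P,o \right)} = o + P^{2}$ ($c{\left(P,o \right)} = P^{2} + o = o + P^{2}$)
$I{\left(u,L \right)} = -9 + \sqrt{18 + L}$ ($I{\left(u,L \right)} = -9 + \sqrt{\left(-7 + 5^{2}\right) + L} = -9 + \sqrt{\left(-7 + 25\right) + L} = -9 + \sqrt{18 + L}$)
$l{\left(S \right)} = 67 + S$ ($l{\left(S \right)} = \left(S + 18\right) + 7^{2} = \left(18 + S\right) + 49 = 67 + S$)
$\left(I{\left(-83,-213 \right)} + 15777\right) \left(-26994 + l{\left(-164 \right)}\right) = \left(\left(-9 + \sqrt{18 - 213}\right) + 15777\right) \left(-26994 + \left(67 - 164\right)\right) = \left(\left(-9 + \sqrt{-195}\right) + 15777\right) \left(-26994 - 97\right) = \left(\left(-9 + i \sqrt{195}\right) + 15777\right) \left(-27091\right) = \left(15768 + i \sqrt{195}\right) \left(-27091\right) = -427170888 - 27091 i \sqrt{195}$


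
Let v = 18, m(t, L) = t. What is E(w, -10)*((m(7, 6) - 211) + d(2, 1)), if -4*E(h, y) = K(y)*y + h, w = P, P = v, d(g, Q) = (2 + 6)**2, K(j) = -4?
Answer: 2030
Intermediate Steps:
d(g, Q) = 64 (d(g, Q) = 8**2 = 64)
P = 18
w = 18
E(h, y) = y - h/4 (E(h, y) = -(-4*y + h)/4 = -(h - 4*y)/4 = y - h/4)
E(w, -10)*((m(7, 6) - 211) + d(2, 1)) = (-10 - 1/4*18)*((7 - 211) + 64) = (-10 - 9/2)*(-204 + 64) = -29/2*(-140) = 2030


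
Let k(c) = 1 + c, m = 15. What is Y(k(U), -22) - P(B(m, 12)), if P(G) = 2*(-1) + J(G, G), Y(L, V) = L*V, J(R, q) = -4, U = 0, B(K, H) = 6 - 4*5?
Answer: -16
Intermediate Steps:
B(K, H) = -14 (B(K, H) = 6 - 20 = -14)
P(G) = -6 (P(G) = 2*(-1) - 4 = -2 - 4 = -6)
Y(k(U), -22) - P(B(m, 12)) = (1 + 0)*(-22) - 1*(-6) = 1*(-22) + 6 = -22 + 6 = -16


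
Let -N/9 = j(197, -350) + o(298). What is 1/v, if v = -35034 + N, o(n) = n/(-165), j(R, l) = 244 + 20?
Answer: -55/2056656 ≈ -2.6742e-5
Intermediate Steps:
j(R, l) = 264
o(n) = -n/165 (o(n) = n*(-1/165) = -n/165)
N = -129786/55 (N = -9*(264 - 1/165*298) = -9*(264 - 298/165) = -9*43262/165 = -129786/55 ≈ -2359.7)
v = -2056656/55 (v = -35034 - 129786/55 = -2056656/55 ≈ -37394.)
1/v = 1/(-2056656/55) = -55/2056656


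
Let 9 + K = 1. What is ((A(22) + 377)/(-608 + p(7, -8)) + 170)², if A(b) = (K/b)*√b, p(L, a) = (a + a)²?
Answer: 38894332091/1362944 + 59463*√22/170368 ≈ 28539.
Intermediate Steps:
K = -8 (K = -9 + 1 = -8)
p(L, a) = 4*a² (p(L, a) = (2*a)² = 4*a²)
A(b) = -8/√b (A(b) = (-8/b)*√b = -8/√b)
((A(22) + 377)/(-608 + p(7, -8)) + 170)² = ((-4*√22/11 + 377)/(-608 + 4*(-8)²) + 170)² = ((-4*√22/11 + 377)/(-608 + 4*64) + 170)² = ((-4*√22/11 + 377)/(-608 + 256) + 170)² = ((377 - 4*√22/11)/(-352) + 170)² = ((377 - 4*√22/11)*(-1/352) + 170)² = ((-377/352 + √22/968) + 170)² = (59463/352 + √22/968)²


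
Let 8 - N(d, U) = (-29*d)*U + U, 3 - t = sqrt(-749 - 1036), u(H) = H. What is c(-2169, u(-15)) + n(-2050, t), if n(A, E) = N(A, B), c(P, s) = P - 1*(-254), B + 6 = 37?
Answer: -1844888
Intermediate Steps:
B = 31 (B = -6 + 37 = 31)
t = 3 - I*sqrt(1785) (t = 3 - sqrt(-749 - 1036) = 3 - sqrt(-1785) = 3 - I*sqrt(1785) ≈ 3.0 - 42.249*I)
N(d, U) = 8 - U + 29*U*d (N(d, U) = 8 - ((-29*d)*U + U) = 8 - (-29*U*d + U) = 8 - (U - 29*U*d) = 8 + (-U + 29*U*d) = 8 - U + 29*U*d)
c(P, s) = 254 + P (c(P, s) = P + 254 = 254 + P)
n(A, E) = -23 + 899*A (n(A, E) = 8 - 1*31 + 29*31*A = 8 - 31 + 899*A = -23 + 899*A)
c(-2169, u(-15)) + n(-2050, t) = (254 - 2169) + (-23 + 899*(-2050)) = -1915 + (-23 - 1842950) = -1915 - 1842973 = -1844888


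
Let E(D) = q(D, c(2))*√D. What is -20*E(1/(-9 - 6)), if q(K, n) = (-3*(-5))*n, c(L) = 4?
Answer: -80*I*√15 ≈ -309.84*I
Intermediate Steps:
q(K, n) = 15*n
E(D) = 60*√D (E(D) = (15*4)*√D = 60*√D)
-20*E(1/(-9 - 6)) = -1200*√(1/(-9 - 6)) = -1200*√(1/(-15)) = -1200*√(-1/15) = -1200*I*√15/15 = -80*I*√15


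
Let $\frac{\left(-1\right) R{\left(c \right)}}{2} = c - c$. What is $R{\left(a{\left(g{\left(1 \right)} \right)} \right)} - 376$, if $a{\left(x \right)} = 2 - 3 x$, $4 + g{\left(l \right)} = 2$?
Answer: $-376$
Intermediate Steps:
$g{\left(l \right)} = -2$ ($g{\left(l \right)} = -4 + 2 = -2$)
$R{\left(c \right)} = 0$ ($R{\left(c \right)} = - 2 \left(c - c\right) = \left(-2\right) 0 = 0$)
$R{\left(a{\left(g{\left(1 \right)} \right)} \right)} - 376 = 0 - 376 = -376$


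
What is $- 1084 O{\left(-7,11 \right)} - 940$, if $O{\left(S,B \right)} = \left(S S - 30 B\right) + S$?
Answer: $311252$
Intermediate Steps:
$O{\left(S,B \right)} = S + S^{2} - 30 B$ ($O{\left(S,B \right)} = \left(S^{2} - 30 B\right) + S = S + S^{2} - 30 B$)
$- 1084 O{\left(-7,11 \right)} - 940 = - 1084 \left(-7 + \left(-7\right)^{2} - 330\right) - 940 = - 1084 \left(-7 + 49 - 330\right) - 940 = \left(-1084\right) \left(-288\right) - 940 = 312192 - 940 = 311252$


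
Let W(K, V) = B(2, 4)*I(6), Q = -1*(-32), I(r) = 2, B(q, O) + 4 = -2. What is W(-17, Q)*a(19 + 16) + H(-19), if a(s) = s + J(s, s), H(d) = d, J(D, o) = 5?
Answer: -499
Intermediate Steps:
B(q, O) = -6 (B(q, O) = -4 - 2 = -6)
Q = 32
a(s) = 5 + s (a(s) = s + 5 = 5 + s)
W(K, V) = -12 (W(K, V) = -6*2 = -12)
W(-17, Q)*a(19 + 16) + H(-19) = -12*(5 + (19 + 16)) - 19 = -12*(5 + 35) - 19 = -12*40 - 19 = -480 - 19 = -499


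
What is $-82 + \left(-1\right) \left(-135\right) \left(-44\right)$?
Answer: $-6022$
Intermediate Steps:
$-82 + \left(-1\right) \left(-135\right) \left(-44\right) = -82 + 135 \left(-44\right) = -82 - 5940 = -6022$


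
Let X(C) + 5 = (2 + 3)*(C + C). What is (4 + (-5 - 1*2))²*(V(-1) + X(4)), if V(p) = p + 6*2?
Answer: 414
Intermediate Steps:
X(C) = -5 + 10*C (X(C) = -5 + (2 + 3)*(C + C) = -5 + 5*(2*C) = -5 + 10*C)
V(p) = 12 + p (V(p) = p + 12 = 12 + p)
(4 + (-5 - 1*2))²*(V(-1) + X(4)) = (4 + (-5 - 1*2))²*((12 - 1) + (-5 + 10*4)) = (4 + (-5 - 2))²*(11 + (-5 + 40)) = (4 - 7)²*(11 + 35) = (-3)²*46 = 9*46 = 414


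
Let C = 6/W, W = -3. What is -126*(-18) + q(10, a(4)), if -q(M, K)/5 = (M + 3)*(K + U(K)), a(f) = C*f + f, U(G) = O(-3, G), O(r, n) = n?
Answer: 2788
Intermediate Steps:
C = -2 (C = 6/(-3) = 6*(-⅓) = -2)
U(G) = G
a(f) = -f (a(f) = -2*f + f = -f)
q(M, K) = -10*K*(3 + M) (q(M, K) = -5*(M + 3)*(K + K) = -5*(3 + M)*2*K = -10*K*(3 + M))
-126*(-18) + q(10, a(4)) = -126*(-18) + 10*(-1*4)*(-3 - 1*10) = 2268 + 10*(-4)*(-3 - 10) = 2268 + 10*(-4)*(-13) = 2268 + 520 = 2788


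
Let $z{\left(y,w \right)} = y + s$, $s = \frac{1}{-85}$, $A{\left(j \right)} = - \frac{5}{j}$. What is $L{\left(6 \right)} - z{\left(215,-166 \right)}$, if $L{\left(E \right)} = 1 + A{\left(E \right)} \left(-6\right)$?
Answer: $- \frac{17764}{85} \approx -208.99$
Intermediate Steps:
$s = - \frac{1}{85} \approx -0.011765$
$L{\left(E \right)} = 1 + \frac{30}{E}$ ($L{\left(E \right)} = 1 + - \frac{5}{E} \left(-6\right) = 1 + \frac{30}{E}$)
$z{\left(y,w \right)} = - \frac{1}{85} + y$ ($z{\left(y,w \right)} = y - \frac{1}{85} = - \frac{1}{85} + y$)
$L{\left(6 \right)} - z{\left(215,-166 \right)} = \frac{30 + 6}{6} - \left(- \frac{1}{85} + 215\right) = \frac{1}{6} \cdot 36 - \frac{18274}{85} = 6 - \frac{18274}{85} = - \frac{17764}{85}$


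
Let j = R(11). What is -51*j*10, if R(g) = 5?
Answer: -2550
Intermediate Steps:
j = 5
-51*j*10 = -51*5*10 = -255*10 = -2550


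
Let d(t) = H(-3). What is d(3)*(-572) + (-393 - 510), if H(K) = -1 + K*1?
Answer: 1385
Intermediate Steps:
H(K) = -1 + K
d(t) = -4 (d(t) = -1 - 3 = -4)
d(3)*(-572) + (-393 - 510) = -4*(-572) + (-393 - 510) = 2288 - 903 = 1385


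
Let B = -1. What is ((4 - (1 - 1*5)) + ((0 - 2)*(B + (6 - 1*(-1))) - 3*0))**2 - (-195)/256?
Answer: 4291/256 ≈ 16.762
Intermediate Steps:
((4 - (1 - 1*5)) + ((0 - 2)*(B + (6 - 1*(-1))) - 3*0))**2 - (-195)/256 = ((4 - (1 - 1*5)) + ((0 - 2)*(-1 + (6 - 1*(-1))) - 3*0))**2 - (-195)/256 = ((4 - (1 - 5)) + (-2*(-1 + (6 + 1)) - 1*0))**2 - (-195)/256 = ((4 - 1*(-4)) + (-2*(-1 + 7) + 0))**2 - 1*(-195/256) = ((4 + 4) + (-2*6 + 0))**2 + 195/256 = (8 + (-12 + 0))**2 + 195/256 = (8 - 12)**2 + 195/256 = (-4)**2 + 195/256 = 16 + 195/256 = 4291/256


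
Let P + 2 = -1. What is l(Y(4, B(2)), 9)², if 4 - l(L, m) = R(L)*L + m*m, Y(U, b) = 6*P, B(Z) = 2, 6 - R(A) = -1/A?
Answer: 900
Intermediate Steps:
P = -3 (P = -2 - 1 = -3)
R(A) = 6 + 1/A (R(A) = 6 - (-1)/A = 6 + 1/A)
Y(U, b) = -18 (Y(U, b) = 6*(-3) = -18)
l(L, m) = 4 - m² - L*(6 + 1/L) (l(L, m) = 4 - ((6 + 1/L)*L + m*m) = 4 - (L*(6 + 1/L) + m²) = 4 - (m² + L*(6 + 1/L)) = 4 + (-m² - L*(6 + 1/L)) = 4 - m² - L*(6 + 1/L))
l(Y(4, B(2)), 9)² = (3 - 1*9² - 6*(-18))² = (3 - 1*81 + 108)² = (3 - 81 + 108)² = 30² = 900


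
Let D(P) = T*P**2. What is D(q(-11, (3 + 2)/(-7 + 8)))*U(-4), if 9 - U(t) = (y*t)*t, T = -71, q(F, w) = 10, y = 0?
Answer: -63900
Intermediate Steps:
U(t) = 9 (U(t) = 9 - 0*t*t = 9 - 0*t = 9 - 1*0 = 9 + 0 = 9)
D(P) = -71*P**2
D(q(-11, (3 + 2)/(-7 + 8)))*U(-4) = -71*10**2*9 = -71*100*9 = -7100*9 = -63900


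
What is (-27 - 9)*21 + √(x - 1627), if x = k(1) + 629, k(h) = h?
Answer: -756 + I*√997 ≈ -756.0 + 31.575*I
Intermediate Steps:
x = 630 (x = 1 + 629 = 630)
(-27 - 9)*21 + √(x - 1627) = (-27 - 9)*21 + √(630 - 1627) = -36*21 + √(-997) = -756 + I*√997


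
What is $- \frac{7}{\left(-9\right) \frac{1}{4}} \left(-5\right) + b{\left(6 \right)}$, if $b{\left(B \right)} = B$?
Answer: $- \frac{86}{9} \approx -9.5556$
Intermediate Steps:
$- \frac{7}{\left(-9\right) \frac{1}{4}} \left(-5\right) + b{\left(6 \right)} = - \frac{7}{\left(-9\right) \frac{1}{4}} \left(-5\right) + 6 = - \frac{7}{- \frac{9}{4}} \left(-5\right) + 6 = \left(-7\right) \left(- \frac{4}{9}\right) \left(-5\right) + 6 = \frac{28}{9} \left(-5\right) + 6 = - \frac{140}{9} + 6 = - \frac{86}{9}$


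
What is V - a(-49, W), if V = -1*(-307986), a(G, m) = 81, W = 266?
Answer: 307905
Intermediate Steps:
V = 307986
V - a(-49, W) = 307986 - 1*81 = 307986 - 81 = 307905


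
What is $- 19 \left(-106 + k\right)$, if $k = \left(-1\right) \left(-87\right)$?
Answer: $361$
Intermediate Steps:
$k = 87$
$- 19 \left(-106 + k\right) = - 19 \left(-106 + 87\right) = \left(-19\right) \left(-19\right) = 361$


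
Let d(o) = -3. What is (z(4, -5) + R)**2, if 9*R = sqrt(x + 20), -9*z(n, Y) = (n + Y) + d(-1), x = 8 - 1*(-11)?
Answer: (4 + sqrt(39))**2/81 ≈ 1.2958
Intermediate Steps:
x = 19 (x = 8 + 11 = 19)
z(n, Y) = 1/3 - Y/9 - n/9 (z(n, Y) = -((n + Y) - 3)/9 = -((Y + n) - 3)/9 = -(-3 + Y + n)/9 = 1/3 - Y/9 - n/9)
R = sqrt(39)/9 (R = sqrt(19 + 20)/9 = sqrt(39)/9 ≈ 0.69389)
(z(4, -5) + R)**2 = ((1/3 - 1/9*(-5) - 1/9*4) + sqrt(39)/9)**2 = ((1/3 + 5/9 - 4/9) + sqrt(39)/9)**2 = (4/9 + sqrt(39)/9)**2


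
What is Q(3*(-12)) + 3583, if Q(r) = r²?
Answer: 4879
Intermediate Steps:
Q(3*(-12)) + 3583 = (3*(-12))² + 3583 = (-36)² + 3583 = 1296 + 3583 = 4879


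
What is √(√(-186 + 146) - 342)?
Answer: √(-342 + 2*I*√10) ≈ 0.171 + 18.494*I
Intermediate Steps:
√(√(-186 + 146) - 342) = √(√(-40) - 342) = √(2*I*√10 - 342) = √(-342 + 2*I*√10)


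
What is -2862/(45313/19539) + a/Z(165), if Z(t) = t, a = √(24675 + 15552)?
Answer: -55920618/45313 + √40227/165 ≈ -1232.9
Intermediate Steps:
a = √40227 ≈ 200.57
-2862/(45313/19539) + a/Z(165) = -2862/(45313/19539) + √40227/165 = -2862/(45313*(1/19539)) + √40227*(1/165) = -2862/45313/19539 + √40227/165 = -2862*19539/45313 + √40227/165 = -55920618/45313 + √40227/165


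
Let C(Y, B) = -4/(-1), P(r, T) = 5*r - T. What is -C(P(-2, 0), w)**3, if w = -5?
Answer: -64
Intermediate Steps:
P(r, T) = -T + 5*r
C(Y, B) = 4 (C(Y, B) = -4*(-1) = 4)
-C(P(-2, 0), w)**3 = -1*4**3 = -1*64 = -64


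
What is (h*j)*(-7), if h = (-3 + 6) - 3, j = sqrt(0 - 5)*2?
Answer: 0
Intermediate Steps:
j = 2*I*sqrt(5) (j = sqrt(-5)*2 = (I*sqrt(5))*2 = 2*I*sqrt(5) ≈ 4.4721*I)
h = 0 (h = 3 - 3 = 0)
(h*j)*(-7) = (0*(2*I*sqrt(5)))*(-7) = 0*(-7) = 0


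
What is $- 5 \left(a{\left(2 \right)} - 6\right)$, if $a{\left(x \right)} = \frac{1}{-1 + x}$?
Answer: $25$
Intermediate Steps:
$- 5 \left(a{\left(2 \right)} - 6\right) = - 5 \left(\frac{1}{-1 + 2} - 6\right) = - 5 \left(1^{-1} - 6\right) = - 5 \left(1 - 6\right) = \left(-5\right) \left(-5\right) = 25$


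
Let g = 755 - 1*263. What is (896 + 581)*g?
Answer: 726684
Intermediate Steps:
g = 492 (g = 755 - 263 = 492)
(896 + 581)*g = (896 + 581)*492 = 1477*492 = 726684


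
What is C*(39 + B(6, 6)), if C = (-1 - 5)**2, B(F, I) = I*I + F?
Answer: 2916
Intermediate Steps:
B(F, I) = F + I**2 (B(F, I) = I**2 + F = F + I**2)
C = 36 (C = (-6)**2 = 36)
C*(39 + B(6, 6)) = 36*(39 + (6 + 6**2)) = 36*(39 + (6 + 36)) = 36*(39 + 42) = 36*81 = 2916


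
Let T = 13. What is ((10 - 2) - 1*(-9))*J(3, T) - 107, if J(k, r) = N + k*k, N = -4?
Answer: -22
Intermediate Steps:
J(k, r) = -4 + k² (J(k, r) = -4 + k*k = -4 + k²)
((10 - 2) - 1*(-9))*J(3, T) - 107 = ((10 - 2) - 1*(-9))*(-4 + 3²) - 107 = (8 + 9)*(-4 + 9) - 107 = 17*5 - 107 = 85 - 107 = -22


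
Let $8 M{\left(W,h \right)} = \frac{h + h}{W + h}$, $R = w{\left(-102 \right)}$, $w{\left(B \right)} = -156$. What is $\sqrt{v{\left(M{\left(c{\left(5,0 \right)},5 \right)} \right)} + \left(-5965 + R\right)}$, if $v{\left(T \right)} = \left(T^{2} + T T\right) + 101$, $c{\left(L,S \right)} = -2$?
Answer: $\frac{i \sqrt{866830}}{12} \approx 77.586 i$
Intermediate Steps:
$R = -156$
$M{\left(W,h \right)} = \frac{h}{4 \left(W + h\right)}$ ($M{\left(W,h \right)} = \frac{\left(h + h\right) \frac{1}{W + h}}{8} = \frac{2 h \frac{1}{W + h}}{8} = \frac{h}{4 \left(W + h\right)}$)
$v{\left(T \right)} = 101 + 2 T^{2}$ ($v{\left(T \right)} = \left(T^{2} + T^{2}\right) + 101 = 2 T^{2} + 101 = 101 + 2 T^{2}$)
$\sqrt{v{\left(M{\left(c{\left(5,0 \right)},5 \right)} \right)} + \left(-5965 + R\right)} = \sqrt{\left(101 + 2 \left(\frac{1}{4} \cdot 5 \frac{1}{-2 + 5}\right)^{2}\right) - 6121} = \sqrt{\left(101 + 2 \left(\frac{1}{4} \cdot 5 \cdot \frac{1}{3}\right)^{2}\right) - 6121} = \sqrt{\left(101 + 2 \left(\frac{5}{12}\right)^{2}\right) - 6121} = \sqrt{\left(101 + 2 \cdot \frac{25}{144}\right) - 6121} = \sqrt{\left(101 + \frac{25}{72}\right) - 6121} = \sqrt{\frac{7297}{72} - 6121} = \sqrt{- \frac{433415}{72}} = \frac{i \sqrt{866830}}{12}$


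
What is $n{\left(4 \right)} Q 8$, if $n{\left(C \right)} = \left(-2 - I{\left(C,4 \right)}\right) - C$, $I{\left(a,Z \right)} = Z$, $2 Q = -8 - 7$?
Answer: $600$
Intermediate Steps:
$Q = - \frac{15}{2}$ ($Q = \frac{-8 - 7}{2} = \frac{1}{2} \left(-15\right) = - \frac{15}{2} \approx -7.5$)
$n{\left(C \right)} = -6 - C$ ($n{\left(C \right)} = \left(-2 - 4\right) - C = -6 - C$)
$n{\left(4 \right)} Q 8 = \left(-6 - 4\right) \left(- \frac{15}{2}\right) 8 = \left(-10\right) \left(- \frac{15}{2}\right) 8 = 75 \cdot 8 = 600$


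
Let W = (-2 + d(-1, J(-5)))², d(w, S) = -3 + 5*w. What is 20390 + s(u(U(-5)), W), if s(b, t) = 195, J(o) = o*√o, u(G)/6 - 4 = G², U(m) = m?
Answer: 20585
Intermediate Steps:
u(G) = 24 + 6*G²
J(o) = o^(3/2)
W = 100 (W = (-2 + (-3 + 5*(-1)))² = (-2 + (-3 - 5))² = (-2 - 8)² = (-10)² = 100)
20390 + s(u(U(-5)), W) = 20390 + 195 = 20585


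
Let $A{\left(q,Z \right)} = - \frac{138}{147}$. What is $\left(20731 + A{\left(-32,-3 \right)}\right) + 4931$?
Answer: $\frac{1257392}{49} \approx 25661.0$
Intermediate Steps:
$A{\left(q,Z \right)} = - \frac{46}{49}$ ($A{\left(q,Z \right)} = \left(-138\right) \frac{1}{147} = - \frac{46}{49}$)
$\left(20731 + A{\left(-32,-3 \right)}\right) + 4931 = \left(20731 - \frac{46}{49}\right) + 4931 = \frac{1015773}{49} + 4931 = \frac{1257392}{49}$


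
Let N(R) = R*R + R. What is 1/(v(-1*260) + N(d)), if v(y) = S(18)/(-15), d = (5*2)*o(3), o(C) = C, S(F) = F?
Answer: 5/4644 ≈ 0.0010767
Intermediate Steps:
d = 30 (d = (5*2)*3 = 10*3 = 30)
N(R) = R + R**2 (N(R) = R**2 + R = R + R**2)
v(y) = -6/5 (v(y) = 18/(-15) = 18*(-1/15) = -6/5)
1/(v(-1*260) + N(d)) = 1/(-6/5 + 30*(1 + 30)) = 1/(-6/5 + 30*31) = 1/(-6/5 + 930) = 1/(4644/5) = 5/4644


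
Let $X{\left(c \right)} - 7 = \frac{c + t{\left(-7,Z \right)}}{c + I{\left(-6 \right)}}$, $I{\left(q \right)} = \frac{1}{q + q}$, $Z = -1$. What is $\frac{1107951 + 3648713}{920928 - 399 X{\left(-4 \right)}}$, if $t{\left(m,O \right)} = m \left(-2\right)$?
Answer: $\frac{33296648}{6433785} \approx 5.1753$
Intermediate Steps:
$I{\left(q \right)} = \frac{1}{2 q}$
$t{\left(m,O \right)} = - 2 m$
$X{\left(c \right)} = 7 + \frac{14 + c}{- \frac{1}{12} + c}$ ($X{\left(c \right)} = 7 + \frac{c - -14}{c + \frac{1}{2 \left(-6\right)}} = 7 + \frac{c + 14}{c + \frac{1}{2} \left(- \frac{1}{6}\right)} = 7 + \frac{14 + c}{c - \frac{1}{12}} = 7 + \frac{14 + c}{- \frac{1}{12} + c}$)
$\frac{1107951 + 3648713}{920928 - 399 X{\left(-4 \right)}} = \frac{1107951 + 3648713}{920928 - 399 \frac{161 + 96 \left(-4\right)}{-1 + 12 \left(-4\right)}} = \frac{4756664}{920928 - 399 \frac{161 - 384}{-1 - 48}} = \frac{4756664}{920928 - 399 \frac{1}{-49} \left(-223\right)} = \frac{4756664}{920928 - 399 \left(\left(- \frac{1}{49}\right) \left(-223\right)\right)} = \frac{4756664}{920928 - \frac{12711}{7}} = \frac{4756664}{\frac{6433785}{7}} = 4756664 \cdot \frac{7}{6433785} = \frac{33296648}{6433785}$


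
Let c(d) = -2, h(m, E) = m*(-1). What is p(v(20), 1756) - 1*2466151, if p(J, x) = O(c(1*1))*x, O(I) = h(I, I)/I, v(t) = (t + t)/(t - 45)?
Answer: -2467907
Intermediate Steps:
h(m, E) = -m
v(t) = 2*t/(-45 + t) (v(t) = (2*t)/(-45 + t) = 2*t/(-45 + t))
O(I) = -1 (O(I) = (-I)/I = -1)
p(J, x) = -x
p(v(20), 1756) - 1*2466151 = -1*1756 - 1*2466151 = -1756 - 2466151 = -2467907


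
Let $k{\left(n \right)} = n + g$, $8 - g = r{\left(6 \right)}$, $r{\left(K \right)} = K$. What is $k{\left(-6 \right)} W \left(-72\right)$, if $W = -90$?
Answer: $-25920$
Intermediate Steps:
$g = 2$ ($g = 8 - 6 = 2$)
$k{\left(n \right)} = 2 + n$ ($k{\left(n \right)} = n + 2 = 2 + n$)
$k{\left(-6 \right)} W \left(-72\right) = \left(2 - 6\right) \left(-90\right) \left(-72\right) = \left(-4\right) \left(-90\right) \left(-72\right) = 360 \left(-72\right) = -25920$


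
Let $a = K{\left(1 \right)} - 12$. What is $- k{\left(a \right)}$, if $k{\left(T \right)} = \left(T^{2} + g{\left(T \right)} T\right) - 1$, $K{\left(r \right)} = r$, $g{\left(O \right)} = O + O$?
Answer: $-362$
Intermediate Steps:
$g{\left(O \right)} = 2 O$
$a = -11$ ($a = 1 - 12 = -11$)
$k{\left(T \right)} = -1 + 3 T^{2}$ ($k{\left(T \right)} = \left(T^{2} + 2 T T\right) - 1 = \left(T^{2} + 2 T^{2}\right) - 1 = 3 T^{2} - 1 = -1 + 3 T^{2}$)
$- k{\left(a \right)} = - (-1 + 3 \left(-11\right)^{2}) = - (-1 + 3 \cdot 121) = - (-1 + 363) = \left(-1\right) 362 = -362$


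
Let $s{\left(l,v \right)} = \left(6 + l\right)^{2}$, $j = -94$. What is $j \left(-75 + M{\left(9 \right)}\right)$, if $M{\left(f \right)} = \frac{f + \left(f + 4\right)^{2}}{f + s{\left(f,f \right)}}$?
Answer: $\frac{816484}{117} \approx 6978.5$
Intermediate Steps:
$M{\left(f \right)} = \frac{f + \left(4 + f\right)^{2}}{f + \left(6 + f\right)^{2}}$ ($M{\left(f \right)} = \frac{f + \left(f + 4\right)^{2}}{f + \left(6 + f\right)^{2}} = \frac{f + \left(4 + f\right)^{2}}{f + \left(6 + f\right)^{2}}$)
$j \left(-75 + M{\left(9 \right)}\right) = - 94 \left(-75 + \frac{9 + \left(4 + 9\right)^{2}}{9 + \left(6 + 9\right)^{2}}\right) = - 94 \left(-75 + \frac{9 + 13^{2}}{9 + 15^{2}}\right) = - 94 \left(-75 + \frac{9 + 169}{9 + 225}\right) = - 94 \left(-75 + \frac{1}{234} \cdot 178\right) = - 94 \left(-75 + \frac{89}{117}\right) = \left(-94\right) \left(- \frac{8686}{117}\right) = \frac{816484}{117}$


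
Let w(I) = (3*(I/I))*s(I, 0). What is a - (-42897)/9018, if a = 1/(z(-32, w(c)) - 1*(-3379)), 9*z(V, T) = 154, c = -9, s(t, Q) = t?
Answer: 437075989/91878390 ≈ 4.7571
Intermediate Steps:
w(I) = 3*I (w(I) = (3*(I/I))*I = (3*1)*I = 3*I)
z(V, T) = 154/9 (z(V, T) = (1/9)*154 = 154/9)
a = 9/30565 (a = 1/(154/9 - 1*(-3379)) = 1/(154/9 + 3379) = 1/(30565/9) = 9/30565 ≈ 0.00029445)
a - (-42897)/9018 = 9/30565 - (-42897)/9018 = 9/30565 - 1*(-14299/3006) = 9/30565 + 14299/3006 = 437075989/91878390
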